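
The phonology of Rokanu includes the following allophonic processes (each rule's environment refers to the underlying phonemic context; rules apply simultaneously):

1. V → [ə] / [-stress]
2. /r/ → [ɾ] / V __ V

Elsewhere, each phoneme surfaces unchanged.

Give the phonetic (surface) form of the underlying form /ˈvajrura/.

/a/ — between /v/ and /j/; rule 1 does not apply here → [a].
/r/ (between /j/ and /u/) fails the environment for rule 2, so it stays [r].
/u/ (between /r/ and /r/): in an unstressed syllable, so rule 1 applies → [ə].
/r/ (between /u/ and /a/): between two vowels, so rule 2 applies → [ɾ].
/a/ — word-final, in an unstressed syllable — surfaces as [ə] (rule 1).

[ˈvajrəɾə]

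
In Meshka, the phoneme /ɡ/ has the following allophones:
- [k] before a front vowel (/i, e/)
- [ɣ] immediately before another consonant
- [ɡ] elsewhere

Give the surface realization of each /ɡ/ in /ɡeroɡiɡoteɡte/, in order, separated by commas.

Occurrence 1 (position 1): before a front vowel (/i, e/) → [k].
Occurrence 2 (position 5): before a front vowel (/i, e/) → [k].
Occurrence 3 (position 7): no conditioning environment matches → elsewhere allophone [ɡ].
Occurrence 4 (position 11): immediately before another consonant → [ɣ].

[k], [k], [ɡ], [ɣ]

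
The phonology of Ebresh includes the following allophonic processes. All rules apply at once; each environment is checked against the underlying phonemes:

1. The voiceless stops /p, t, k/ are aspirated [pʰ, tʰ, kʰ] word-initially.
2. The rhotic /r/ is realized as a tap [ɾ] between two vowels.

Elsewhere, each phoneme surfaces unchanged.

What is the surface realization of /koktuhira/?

/k/ (word-initial): word-initially, so rule 1 applies → [kʰ].
/o/ (between /k/ and /k/): no rule targets it → [o].
/k/ (between /o/ and /t/) is in the target of rule 1 but the environment (word-initially) is not met → [k].
/t/ (between /k/ and /u/): rule 1 targets it, but not word-initially → unchanged [t].
/u/ stays [u].
/h/ stays [h].
/i/ (between /h/ and /r/) is unaffected → [i].
/r/ (between /i/ and /a/): between two vowels, so rule 2 applies → [ɾ].
/a/ — not in any rule's target class → [a].

[kʰoktuhiɾa]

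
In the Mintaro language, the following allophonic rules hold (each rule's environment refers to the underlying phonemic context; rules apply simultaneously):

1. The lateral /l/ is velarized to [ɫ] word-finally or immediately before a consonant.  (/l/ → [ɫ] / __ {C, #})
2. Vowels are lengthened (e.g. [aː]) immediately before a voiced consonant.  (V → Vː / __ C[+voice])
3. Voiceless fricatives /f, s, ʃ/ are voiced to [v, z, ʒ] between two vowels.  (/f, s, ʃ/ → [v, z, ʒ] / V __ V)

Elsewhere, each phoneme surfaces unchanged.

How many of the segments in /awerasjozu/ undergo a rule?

Segments that undergo a rule: /a/ → [aː] (rule 2); /e/ → [eː] (rule 2); /o/ → [oː] (rule 2).
All other segments surface unchanged.

3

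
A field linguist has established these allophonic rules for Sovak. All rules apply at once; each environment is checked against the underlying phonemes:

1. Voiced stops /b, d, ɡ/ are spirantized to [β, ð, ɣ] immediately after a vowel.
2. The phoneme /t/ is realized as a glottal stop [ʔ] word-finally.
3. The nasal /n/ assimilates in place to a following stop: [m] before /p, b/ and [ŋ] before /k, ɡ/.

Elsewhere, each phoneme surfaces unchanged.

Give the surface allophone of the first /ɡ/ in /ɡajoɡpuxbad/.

/ɡ/ — word-initial; rule 1 does not apply here → [ɡ].

[ɡ]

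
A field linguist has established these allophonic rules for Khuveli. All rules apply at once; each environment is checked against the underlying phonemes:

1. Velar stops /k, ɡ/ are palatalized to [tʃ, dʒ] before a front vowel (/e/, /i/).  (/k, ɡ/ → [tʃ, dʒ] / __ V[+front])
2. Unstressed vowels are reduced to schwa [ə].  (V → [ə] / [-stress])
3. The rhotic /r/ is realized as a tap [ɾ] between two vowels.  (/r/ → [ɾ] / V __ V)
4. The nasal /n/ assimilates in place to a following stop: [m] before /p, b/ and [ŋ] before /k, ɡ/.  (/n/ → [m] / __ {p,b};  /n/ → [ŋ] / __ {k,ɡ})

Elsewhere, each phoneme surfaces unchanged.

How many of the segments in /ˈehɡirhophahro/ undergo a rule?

Segments that undergo a rule: /ɡ/ → [dʒ] (rule 1); /i/ → [ə] (rule 2); /o/ → [ə] (rule 2); /a/ → [ə] (rule 2); /o/ → [ə] (rule 2).
All other segments surface unchanged.

5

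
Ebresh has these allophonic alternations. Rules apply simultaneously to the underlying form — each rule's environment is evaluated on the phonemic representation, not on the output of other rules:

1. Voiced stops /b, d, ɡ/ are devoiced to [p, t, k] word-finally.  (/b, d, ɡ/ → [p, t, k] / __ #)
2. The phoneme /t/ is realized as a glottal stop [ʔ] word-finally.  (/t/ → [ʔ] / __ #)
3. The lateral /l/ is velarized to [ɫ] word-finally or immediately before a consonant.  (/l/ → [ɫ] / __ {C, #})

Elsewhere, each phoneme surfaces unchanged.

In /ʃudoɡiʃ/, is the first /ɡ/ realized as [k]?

/ɡ/ (between /o/ and /i/) is in the target of rule 1 but the environment (word-finally) is not met → [ɡ].
The actual realization is [ɡ], not [k].

No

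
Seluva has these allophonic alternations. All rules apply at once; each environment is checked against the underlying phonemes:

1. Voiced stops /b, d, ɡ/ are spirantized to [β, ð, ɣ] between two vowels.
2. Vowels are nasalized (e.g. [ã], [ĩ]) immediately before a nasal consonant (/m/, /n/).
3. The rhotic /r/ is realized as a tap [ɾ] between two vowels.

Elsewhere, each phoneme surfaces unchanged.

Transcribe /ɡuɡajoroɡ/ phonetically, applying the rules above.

/ɡ/ — word-initial; rule 1 does not apply here → [ɡ].
/u/ (between /ɡ/ and /ɡ/) is in the target of rule 2 but the environment (before a nasal consonant) is not met → [u].
/ɡ/ (between /u/ and /a/) occurs between two vowels → [ɣ] by rule 1.
/a/ (between /ɡ/ and /j/) fails the environment for rule 2, so it stays [a].
/o/ (between /j/ and /r/) is in the target of rule 2 but the environment (before a nasal consonant) is not met → [o].
/r/ meets the environment for rule 3 (between two vowels) → [ɾ].
/o/ (between /r/ and /ɡ/) fails the environment for rule 2, so it stays [o].
/ɡ/ (word-final) fails the environment for rule 1, so it stays [ɡ].

[ɡuɣajoɾoɡ]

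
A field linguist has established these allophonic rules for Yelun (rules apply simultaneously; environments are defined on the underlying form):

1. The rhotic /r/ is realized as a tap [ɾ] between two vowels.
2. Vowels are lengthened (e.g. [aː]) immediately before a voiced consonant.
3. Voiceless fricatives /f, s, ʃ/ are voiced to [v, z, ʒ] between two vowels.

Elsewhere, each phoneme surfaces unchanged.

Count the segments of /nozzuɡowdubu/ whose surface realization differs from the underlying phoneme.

Segments that undergo a rule: /o/ → [oː] (rule 2); /u/ → [uː] (rule 2); /o/ → [oː] (rule 2); /u/ → [uː] (rule 2).
All other segments surface unchanged.

4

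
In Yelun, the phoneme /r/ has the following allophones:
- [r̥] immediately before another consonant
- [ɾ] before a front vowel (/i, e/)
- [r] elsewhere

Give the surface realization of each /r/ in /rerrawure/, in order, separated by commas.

[ɾ], [r̥], [r], [ɾ]

Occurrence 1 (position 1): before a front vowel (/i, e/) → [ɾ].
Occurrence 2 (position 3): immediately before another consonant → [r̥].
Occurrence 3 (position 4): no conditioning environment matches → elsewhere allophone [r].
Occurrence 4 (position 8): before a front vowel (/i, e/) → [ɾ].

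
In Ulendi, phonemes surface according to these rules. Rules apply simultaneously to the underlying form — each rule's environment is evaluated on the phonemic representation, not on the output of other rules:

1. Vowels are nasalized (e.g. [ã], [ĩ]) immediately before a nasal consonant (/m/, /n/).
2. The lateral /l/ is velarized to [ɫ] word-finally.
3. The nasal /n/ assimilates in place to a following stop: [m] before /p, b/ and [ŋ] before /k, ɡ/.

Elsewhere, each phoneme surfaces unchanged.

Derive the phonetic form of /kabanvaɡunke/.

/k/ (word-initial): no rule targets it → [k].
/a/ (between /k/ and /b/): rule 1 targets it, but not before a nasal consonant → unchanged [a].
/b/ stays [b].
/a/ meets the environment for rule 1 (before a nasal consonant) → [ã].
/n/ (between /a/ and /v/): rule 3 targets it, but not before a labial or velar stop → unchanged [n].
/v/ (between /n/ and /a/): no rule targets it → [v].
/a/ (between /v/ and /ɡ/) is in the target of rule 1 but the environment (before a nasal consonant) is not met → [a].
/ɡ/ stays [ɡ].
/u/ (between /ɡ/ and /n/) occurs before a nasal consonant → [ũ] by rule 1.
/n/ meets the environment for rule 3 (before a labial or velar stop) → [ŋ].
/k/ stays [k].
/e/ — word-final; rule 1 does not apply here → [e].

[kabãnvaɡũŋke]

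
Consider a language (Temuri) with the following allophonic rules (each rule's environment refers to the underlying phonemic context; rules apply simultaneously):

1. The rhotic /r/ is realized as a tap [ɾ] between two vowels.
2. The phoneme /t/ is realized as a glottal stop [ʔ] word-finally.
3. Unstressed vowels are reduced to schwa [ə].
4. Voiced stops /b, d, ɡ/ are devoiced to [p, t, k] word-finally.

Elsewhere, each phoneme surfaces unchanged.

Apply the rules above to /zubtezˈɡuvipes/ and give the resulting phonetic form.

[zəbtəzˈɡuvəpəs]

/z/ stays [z].
/u/ (between /z/ and /b/) occurs in an unstressed syllable → [ə] by rule 3.
/b/ (between /u/ and /t/) is in the target of rule 4 but the environment (word-finally) is not met → [b].
/t/ (between /b/ and /e/) fails the environment for rule 2, so it stays [t].
/e/ (between /t/ and /z/): in an unstressed syllable, so rule 3 applies → [ə].
/z/ — not in any rule's target class → [z].
/ɡ/ (between /z/ and /u/) fails the environment for rule 4, so it stays [ɡ].
/u/ — between /ɡ/ and /v/; rule 3 does not apply here → [u].
/v/ (between /u/ and /i/): no rule targets it → [v].
/i/ (between /v/ and /p/): in an unstressed syllable, so rule 3 applies → [ə].
/p/ stays [p].
/e/ — between /p/ and /s/, in an unstressed syllable — surfaces as [ə] (rule 3).
/s/ stays [s].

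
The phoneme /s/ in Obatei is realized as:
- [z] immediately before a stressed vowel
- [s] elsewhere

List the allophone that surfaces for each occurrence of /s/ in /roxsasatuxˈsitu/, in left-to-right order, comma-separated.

[s], [s], [z]

Occurrence 1 (position 4): no conditioning environment matches → elsewhere allophone [s].
Occurrence 2 (position 6): no conditioning environment matches → elsewhere allophone [s].
Occurrence 3 (position 11): immediately before a stressed vowel → [z].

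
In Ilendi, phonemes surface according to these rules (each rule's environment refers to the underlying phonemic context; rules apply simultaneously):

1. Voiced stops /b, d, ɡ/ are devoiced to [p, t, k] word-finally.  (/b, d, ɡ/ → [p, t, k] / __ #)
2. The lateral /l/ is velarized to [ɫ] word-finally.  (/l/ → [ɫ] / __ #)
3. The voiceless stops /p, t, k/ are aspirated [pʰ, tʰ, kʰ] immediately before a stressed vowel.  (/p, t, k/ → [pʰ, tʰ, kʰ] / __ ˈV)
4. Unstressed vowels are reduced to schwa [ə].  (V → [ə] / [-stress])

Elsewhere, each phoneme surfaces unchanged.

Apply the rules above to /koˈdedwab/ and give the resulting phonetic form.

[kəˈdedwəp]

/k/ — word-initial; rule 3 does not apply here → [k].
/o/ meets the environment for rule 4 (in an unstressed syllable) → [ə].
/d/ (between /o/ and /e/) is in the target of rule 1 but the environment (word-finally) is not met → [d].
/e/ (between /d/ and /d/) fails the environment for rule 4, so it stays [e].
/d/ — between /e/ and /w/; rule 1 does not apply here → [d].
/w/ (between /d/ and /a/): no rule targets it → [w].
/a/ — between /w/ and /b/, in an unstressed syllable — surfaces as [ə] (rule 4).
/b/ — word-final, word-finally — surfaces as [p] (rule 1).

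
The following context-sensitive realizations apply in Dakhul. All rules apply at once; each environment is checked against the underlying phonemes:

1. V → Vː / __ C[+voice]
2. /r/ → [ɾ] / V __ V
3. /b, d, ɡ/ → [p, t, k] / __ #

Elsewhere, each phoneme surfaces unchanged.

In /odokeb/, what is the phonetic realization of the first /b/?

/b/ meets the environment for rule 3 (word-finally) → [p].

[p]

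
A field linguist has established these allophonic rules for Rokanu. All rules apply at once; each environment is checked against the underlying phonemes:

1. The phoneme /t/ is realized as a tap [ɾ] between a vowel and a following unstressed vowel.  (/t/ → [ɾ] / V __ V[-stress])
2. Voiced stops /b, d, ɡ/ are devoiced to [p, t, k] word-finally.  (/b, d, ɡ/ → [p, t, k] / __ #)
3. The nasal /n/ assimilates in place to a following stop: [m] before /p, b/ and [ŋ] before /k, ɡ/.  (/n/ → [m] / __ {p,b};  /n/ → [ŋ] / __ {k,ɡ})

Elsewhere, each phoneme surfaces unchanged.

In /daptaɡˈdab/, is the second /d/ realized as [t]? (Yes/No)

No

/d/ (between /ɡ/ and /a/) fails the environment for rule 2, so it stays [d].
The actual realization is [d], not [t].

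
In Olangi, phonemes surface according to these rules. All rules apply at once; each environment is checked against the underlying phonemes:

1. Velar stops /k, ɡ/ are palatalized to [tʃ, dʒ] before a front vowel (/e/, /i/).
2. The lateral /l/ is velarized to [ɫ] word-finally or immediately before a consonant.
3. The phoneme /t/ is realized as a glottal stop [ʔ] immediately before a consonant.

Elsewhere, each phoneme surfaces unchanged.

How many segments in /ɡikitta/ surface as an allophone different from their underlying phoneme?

Segments that undergo a rule: /ɡ/ → [dʒ] (rule 1); /k/ → [tʃ] (rule 1); /t/ → [ʔ] (rule 3).
All other segments surface unchanged.

3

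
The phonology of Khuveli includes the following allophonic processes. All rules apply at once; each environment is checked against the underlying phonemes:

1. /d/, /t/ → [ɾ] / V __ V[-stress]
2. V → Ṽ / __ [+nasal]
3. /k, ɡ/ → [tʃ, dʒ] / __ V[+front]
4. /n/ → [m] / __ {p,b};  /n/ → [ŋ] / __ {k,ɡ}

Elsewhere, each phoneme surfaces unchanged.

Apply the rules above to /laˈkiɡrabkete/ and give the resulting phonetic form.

[laˈtʃiɡrabtʃeɾe]

/l/ (word-initial) is unaffected → [l].
/a/ — between /l/ and /k/; rule 2 does not apply here → [a].
/k/ meets the environment for rule 3 (before a front vowel) → [tʃ].
/i/ (between /k/ and /ɡ/): rule 2 targets it, but not before a nasal consonant → unchanged [i].
/ɡ/ (between /i/ and /r/): rule 3 targets it, but not before a front vowel → unchanged [ɡ].
/r/ — not in any rule's target class → [r].
/a/ (between /r/ and /b/) fails the environment for rule 2, so it stays [a].
/b/ — not in any rule's target class → [b].
/k/ (between /b/ and /e/): before a front vowel, so rule 3 applies → [tʃ].
/e/ (between /k/ and /t/) fails the environment for rule 2, so it stays [e].
/t/ (between /e/ and /e/): between a vowel and a following unstressed vowel, so rule 1 applies → [ɾ].
/e/ (word-final): rule 2 targets it, but not before a nasal consonant → unchanged [e].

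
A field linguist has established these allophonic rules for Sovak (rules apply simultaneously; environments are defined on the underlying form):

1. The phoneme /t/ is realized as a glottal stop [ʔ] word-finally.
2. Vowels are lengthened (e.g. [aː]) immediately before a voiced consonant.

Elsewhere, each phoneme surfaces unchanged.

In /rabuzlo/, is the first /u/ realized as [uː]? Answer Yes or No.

/u/ meets the environment for rule 2 (before a voiced consonant) → [uː].
The actual realization is [uː], which matches [uː].

Yes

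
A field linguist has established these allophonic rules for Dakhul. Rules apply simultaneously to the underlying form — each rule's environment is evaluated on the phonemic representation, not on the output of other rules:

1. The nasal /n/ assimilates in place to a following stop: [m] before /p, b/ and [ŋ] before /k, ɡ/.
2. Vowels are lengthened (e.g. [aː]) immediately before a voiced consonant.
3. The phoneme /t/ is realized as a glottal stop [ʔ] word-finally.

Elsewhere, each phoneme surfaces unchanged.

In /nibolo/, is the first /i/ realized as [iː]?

Yes

Rule 2 applies to /i/ (between /n/ and /b/: before a voiced consonant) → [iː].
The actual realization is [iː], which matches [iː].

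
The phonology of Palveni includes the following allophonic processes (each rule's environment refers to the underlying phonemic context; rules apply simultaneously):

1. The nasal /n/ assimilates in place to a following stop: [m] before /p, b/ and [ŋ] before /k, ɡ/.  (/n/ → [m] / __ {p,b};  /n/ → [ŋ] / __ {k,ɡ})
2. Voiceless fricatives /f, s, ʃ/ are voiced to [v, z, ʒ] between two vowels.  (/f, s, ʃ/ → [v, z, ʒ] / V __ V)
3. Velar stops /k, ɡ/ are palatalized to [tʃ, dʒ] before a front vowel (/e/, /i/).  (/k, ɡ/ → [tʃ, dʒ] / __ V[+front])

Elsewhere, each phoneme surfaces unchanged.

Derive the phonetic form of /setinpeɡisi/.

/s/ — word-initial; rule 2 does not apply here → [s].
/n/ meets the environment for rule 1 (before a labial or velar stop) → [m].
Rule 3 applies to /ɡ/ (between /e/ and /i/: before a front vowel) → [dʒ].
/s/ — between /i/ and /i/, between two vowels — surfaces as [z] (rule 2).

[setimpedʒizi]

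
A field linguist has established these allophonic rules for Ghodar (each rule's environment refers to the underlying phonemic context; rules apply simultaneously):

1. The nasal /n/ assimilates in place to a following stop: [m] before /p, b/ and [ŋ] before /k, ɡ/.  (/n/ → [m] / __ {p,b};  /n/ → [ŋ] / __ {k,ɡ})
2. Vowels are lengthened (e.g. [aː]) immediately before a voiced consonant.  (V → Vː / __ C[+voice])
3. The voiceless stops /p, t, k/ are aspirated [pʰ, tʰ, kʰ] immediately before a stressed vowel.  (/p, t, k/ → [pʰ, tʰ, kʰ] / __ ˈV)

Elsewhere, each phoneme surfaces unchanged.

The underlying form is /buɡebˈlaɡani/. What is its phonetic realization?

/b/ (word-initial) is unaffected → [b].
Rule 2 applies to /u/ (between /b/ and /ɡ/: before a voiced consonant) → [uː].
/ɡ/ — not in any rule's target class → [ɡ].
/e/ (between /ɡ/ and /b/) occurs before a voiced consonant → [eː] by rule 2.
/b/ — not in any rule's target class → [b].
/l/ (between /b/ and /a/) is unaffected → [l].
/a/ meets the environment for rule 2 (before a voiced consonant) → [aː].
/ɡ/ (between /a/ and /a/): no rule targets it → [ɡ].
/a/ meets the environment for rule 2 (before a voiced consonant) → [aː].
/n/ — between /a/ and /i/; rule 1 does not apply here → [n].
/i/ (word-final) is in the target of rule 2 but the environment (before a voiced consonant) is not met → [i].

[buːɡeːbˈlaːɡaːni]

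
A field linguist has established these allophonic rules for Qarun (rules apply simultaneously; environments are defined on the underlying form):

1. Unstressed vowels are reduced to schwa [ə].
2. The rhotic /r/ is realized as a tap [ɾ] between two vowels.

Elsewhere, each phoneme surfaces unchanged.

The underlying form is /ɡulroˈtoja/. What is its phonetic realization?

[ɡəlrəˈtojə]

/ɡ/ (word-initial): no rule targets it → [ɡ].
/u/ (between /ɡ/ and /l/): in an unstressed syllable, so rule 1 applies → [ə].
/l/ (between /u/ and /r/): no rule targets it → [l].
/r/ (between /l/ and /o/) is in the target of rule 2 but the environment (between two vowels) is not met → [r].
/o/ — between /r/ and /t/, in an unstressed syllable — surfaces as [ə] (rule 1).
/t/ stays [t].
/o/ (between /t/ and /j/) is in the target of rule 1 but the environment (in an unstressed syllable) is not met → [o].
/j/ — not in any rule's target class → [j].
/a/ — word-final, in an unstressed syllable — surfaces as [ə] (rule 1).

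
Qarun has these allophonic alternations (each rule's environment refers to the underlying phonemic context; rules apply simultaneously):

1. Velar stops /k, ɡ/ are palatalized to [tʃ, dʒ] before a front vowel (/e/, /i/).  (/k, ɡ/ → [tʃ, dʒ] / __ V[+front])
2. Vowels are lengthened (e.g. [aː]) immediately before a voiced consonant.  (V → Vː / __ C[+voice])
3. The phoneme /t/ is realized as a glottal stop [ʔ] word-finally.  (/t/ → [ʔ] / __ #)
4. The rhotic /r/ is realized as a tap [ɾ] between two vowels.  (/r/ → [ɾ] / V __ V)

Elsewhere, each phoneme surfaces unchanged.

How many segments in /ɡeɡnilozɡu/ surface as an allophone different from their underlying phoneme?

Segments that undergo a rule: /ɡ/ → [dʒ] (rule 1); /e/ → [eː] (rule 2); /i/ → [iː] (rule 2); /o/ → [oː] (rule 2).
All other segments surface unchanged.

4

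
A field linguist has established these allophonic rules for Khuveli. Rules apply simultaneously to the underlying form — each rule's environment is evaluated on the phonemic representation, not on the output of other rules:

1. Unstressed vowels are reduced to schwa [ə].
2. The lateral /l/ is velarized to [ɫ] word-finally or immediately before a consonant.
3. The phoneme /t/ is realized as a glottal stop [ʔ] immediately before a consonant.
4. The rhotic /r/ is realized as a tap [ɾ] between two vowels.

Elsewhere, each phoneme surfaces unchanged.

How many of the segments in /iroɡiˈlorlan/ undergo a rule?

Segments that undergo a rule: /i/ → [ə] (rule 1); /r/ → [ɾ] (rule 4); /o/ → [ə] (rule 1); /i/ → [ə] (rule 1); /a/ → [ə] (rule 1).
All other segments surface unchanged.

5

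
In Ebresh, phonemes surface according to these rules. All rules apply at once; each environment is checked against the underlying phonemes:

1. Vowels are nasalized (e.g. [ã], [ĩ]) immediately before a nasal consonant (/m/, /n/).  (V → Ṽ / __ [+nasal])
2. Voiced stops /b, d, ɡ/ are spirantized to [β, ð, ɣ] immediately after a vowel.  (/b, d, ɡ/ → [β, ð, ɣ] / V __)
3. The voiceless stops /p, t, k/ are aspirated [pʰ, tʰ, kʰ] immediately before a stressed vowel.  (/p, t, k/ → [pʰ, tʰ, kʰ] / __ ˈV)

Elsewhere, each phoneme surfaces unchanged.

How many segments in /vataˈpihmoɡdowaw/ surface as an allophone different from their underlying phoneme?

2

Segments that undergo a rule: /p/ → [pʰ] (rule 3); /ɡ/ → [ɣ] (rule 2).
All other segments surface unchanged.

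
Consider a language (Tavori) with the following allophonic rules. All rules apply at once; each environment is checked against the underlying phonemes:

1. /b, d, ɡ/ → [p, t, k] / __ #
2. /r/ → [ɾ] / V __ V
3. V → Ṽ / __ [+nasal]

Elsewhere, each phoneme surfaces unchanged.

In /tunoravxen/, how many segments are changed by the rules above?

Segments that undergo a rule: /u/ → [ũ] (rule 3); /r/ → [ɾ] (rule 2); /e/ → [ẽ] (rule 3).
All other segments surface unchanged.

3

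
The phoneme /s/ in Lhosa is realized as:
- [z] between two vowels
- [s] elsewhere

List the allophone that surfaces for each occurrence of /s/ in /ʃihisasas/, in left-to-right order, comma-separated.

[z], [z], [s]

Occurrence 1 (position 5): between two vowels → [z].
Occurrence 2 (position 7): between two vowels → [z].
Occurrence 3 (position 9): no conditioning environment matches → elsewhere allophone [s].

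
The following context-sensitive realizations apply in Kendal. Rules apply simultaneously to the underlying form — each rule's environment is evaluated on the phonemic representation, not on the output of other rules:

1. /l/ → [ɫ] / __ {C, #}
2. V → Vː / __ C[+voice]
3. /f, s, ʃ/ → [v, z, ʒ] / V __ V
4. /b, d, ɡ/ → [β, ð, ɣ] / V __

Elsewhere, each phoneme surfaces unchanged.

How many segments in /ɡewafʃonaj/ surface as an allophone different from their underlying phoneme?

3

Segments that undergo a rule: /e/ → [eː] (rule 2); /o/ → [oː] (rule 2); /a/ → [aː] (rule 2).
All other segments surface unchanged.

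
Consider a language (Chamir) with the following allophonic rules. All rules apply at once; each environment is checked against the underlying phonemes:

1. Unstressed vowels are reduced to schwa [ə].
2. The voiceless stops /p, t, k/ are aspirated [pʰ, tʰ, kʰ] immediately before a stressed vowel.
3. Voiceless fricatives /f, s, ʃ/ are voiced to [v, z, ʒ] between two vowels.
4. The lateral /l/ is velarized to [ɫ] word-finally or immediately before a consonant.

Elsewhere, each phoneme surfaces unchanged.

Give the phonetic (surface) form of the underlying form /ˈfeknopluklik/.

/f/ — word-initial; rule 3 does not apply here → [f].
/e/ (between /f/ and /k/): rule 1 targets it, but not in an unstressed syllable → unchanged [e].
/k/ (between /e/ and /n/): rule 2 targets it, but not immediately before a stressed vowel → unchanged [k].
/o/ — between /n/ and /p/, in an unstressed syllable — surfaces as [ə] (rule 1).
/p/ (between /o/ and /l/) is in the target of rule 2 but the environment (immediately before a stressed vowel) is not met → [p].
/l/ (between /p/ and /u/): rule 4 targets it, but not word-finally or immediately before a consonant → unchanged [l].
/u/ — between /l/ and /k/, in an unstressed syllable — surfaces as [ə] (rule 1).
/k/ (between /u/ and /l/) is in the target of rule 2 but the environment (immediately before a stressed vowel) is not met → [k].
/l/ — between /k/ and /i/; rule 4 does not apply here → [l].
Rule 1 applies to /i/ (between /l/ and /k/: in an unstressed syllable) → [ə].
/k/ (word-final) is in the target of rule 2 but the environment (immediately before a stressed vowel) is not met → [k].

[ˈfeknəpləklək]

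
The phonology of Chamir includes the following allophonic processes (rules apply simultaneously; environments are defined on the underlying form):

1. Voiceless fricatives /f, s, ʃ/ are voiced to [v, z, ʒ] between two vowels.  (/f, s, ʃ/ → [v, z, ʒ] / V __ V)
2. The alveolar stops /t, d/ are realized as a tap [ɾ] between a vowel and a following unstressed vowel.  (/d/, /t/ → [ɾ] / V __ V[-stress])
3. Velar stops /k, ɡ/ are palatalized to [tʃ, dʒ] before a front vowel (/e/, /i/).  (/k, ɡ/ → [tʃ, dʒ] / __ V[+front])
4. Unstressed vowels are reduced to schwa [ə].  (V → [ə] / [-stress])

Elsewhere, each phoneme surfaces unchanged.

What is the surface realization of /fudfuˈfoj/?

/f/ (word-initial): rule 1 targets it, but not between two vowels → unchanged [f].
/u/ meets the environment for rule 4 (in an unstressed syllable) → [ə].
/d/ (between /u/ and /f/): rule 2 targets it, but not between a vowel and a following unstressed vowel → unchanged [d].
/f/ (between /d/ and /u/) is in the target of rule 1 but the environment (between two vowels) is not met → [f].
/u/ meets the environment for rule 4 (in an unstressed syllable) → [ə].
/f/ (between /u/ and /o/) occurs between two vowels → [v] by rule 1.
/o/ — between /f/ and /j/; rule 4 does not apply here → [o].
/j/ (word-final) is unaffected → [j].

[fədfəˈvoj]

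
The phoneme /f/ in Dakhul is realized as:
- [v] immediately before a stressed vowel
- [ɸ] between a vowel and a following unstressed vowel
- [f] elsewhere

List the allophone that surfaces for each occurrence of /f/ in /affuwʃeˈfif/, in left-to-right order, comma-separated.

Occurrence 1 (position 2): no conditioning environment matches → elsewhere allophone [f].
Occurrence 2 (position 3): no conditioning environment matches → elsewhere allophone [f].
Occurrence 3 (position 8): immediately before a stressed vowel → [v].
Occurrence 4 (position 10): no conditioning environment matches → elsewhere allophone [f].

[f], [f], [v], [f]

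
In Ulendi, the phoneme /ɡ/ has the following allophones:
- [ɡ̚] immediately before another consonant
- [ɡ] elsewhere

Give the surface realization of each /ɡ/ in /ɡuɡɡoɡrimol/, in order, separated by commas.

[ɡ], [ɡ̚], [ɡ], [ɡ̚]

Occurrence 1 (position 1): no conditioning environment matches → elsewhere allophone [ɡ].
Occurrence 2 (position 3): immediately before another consonant → [ɡ̚].
Occurrence 3 (position 4): no conditioning environment matches → elsewhere allophone [ɡ].
Occurrence 4 (position 6): immediately before another consonant → [ɡ̚].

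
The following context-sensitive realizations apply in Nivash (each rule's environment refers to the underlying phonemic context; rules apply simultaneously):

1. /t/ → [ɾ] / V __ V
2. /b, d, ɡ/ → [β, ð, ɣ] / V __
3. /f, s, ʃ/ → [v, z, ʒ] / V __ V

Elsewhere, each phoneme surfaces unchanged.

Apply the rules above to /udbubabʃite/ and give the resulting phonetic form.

Rule 2 applies to /d/ (between /u/ and /b/: immediately after a vowel) → [ð].
/b/ (between /d/ and /u/): rule 2 targets it, but not immediately after a vowel → unchanged [b].
/b/ (between /u/ and /a/): immediately after a vowel, so rule 2 applies → [β].
/b/ — between /a/ and /ʃ/, immediately after a vowel — surfaces as [β] (rule 2).
/ʃ/ (between /b/ and /i/) is in the target of rule 3 but the environment (between two vowels) is not met → [ʃ].
/t/ (between /i/ and /e/): between two vowels, so rule 1 applies → [ɾ].

[uðbuβaβʃiɾe]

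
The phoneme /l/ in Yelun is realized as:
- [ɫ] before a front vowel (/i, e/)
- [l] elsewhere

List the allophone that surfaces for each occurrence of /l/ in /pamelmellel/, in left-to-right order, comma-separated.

[l], [l], [ɫ], [l]

Occurrence 1 (position 5): no conditioning environment matches → elsewhere allophone [l].
Occurrence 2 (position 8): no conditioning environment matches → elsewhere allophone [l].
Occurrence 3 (position 9): before a front vowel (/i, e/) → [ɫ].
Occurrence 4 (position 11): no conditioning environment matches → elsewhere allophone [l].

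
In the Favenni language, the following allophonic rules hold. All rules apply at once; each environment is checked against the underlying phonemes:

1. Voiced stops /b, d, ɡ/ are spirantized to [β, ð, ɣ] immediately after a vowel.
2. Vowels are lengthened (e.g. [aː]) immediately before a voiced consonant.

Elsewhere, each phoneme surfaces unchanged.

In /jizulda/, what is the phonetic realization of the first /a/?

/a/ (word-final) fails the environment for rule 2, so it stays [a].

[a]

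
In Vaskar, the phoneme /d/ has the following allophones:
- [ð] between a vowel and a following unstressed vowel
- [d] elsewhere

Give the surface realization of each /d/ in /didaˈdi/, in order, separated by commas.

Occurrence 1 (position 1): no conditioning environment matches → elsewhere allophone [d].
Occurrence 2 (position 3): between a vowel and a following unstressed vowel → [ð].
Occurrence 3 (position 5): no conditioning environment matches → elsewhere allophone [d].

[d], [ð], [d]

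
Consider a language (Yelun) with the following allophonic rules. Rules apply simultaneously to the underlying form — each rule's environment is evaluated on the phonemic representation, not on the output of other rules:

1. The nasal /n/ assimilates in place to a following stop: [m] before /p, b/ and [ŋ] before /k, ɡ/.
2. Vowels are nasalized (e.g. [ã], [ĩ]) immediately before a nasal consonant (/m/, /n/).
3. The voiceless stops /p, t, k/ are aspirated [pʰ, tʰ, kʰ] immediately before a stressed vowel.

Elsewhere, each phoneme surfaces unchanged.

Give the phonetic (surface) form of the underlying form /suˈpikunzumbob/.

/s/ (word-initial): no rule targets it → [s].
/u/ — between /s/ and /p/; rule 2 does not apply here → [u].
Rule 3 applies to /p/ (between /u/ and /i/: immediately before a stressed vowel) → [pʰ].
/i/ (between /p/ and /k/): rule 2 targets it, but not before a nasal consonant → unchanged [i].
/k/ (between /i/ and /u/) is in the target of rule 3 but the environment (immediately before a stressed vowel) is not met → [k].
Rule 2 applies to /u/ (between /k/ and /n/: before a nasal consonant) → [ũ].
/n/ — between /u/ and /z/; rule 1 does not apply here → [n].
/z/ (between /n/ and /u/) is unaffected → [z].
Rule 2 applies to /u/ (between /z/ and /m/: before a nasal consonant) → [ũ].
/m/ (between /u/ and /b/) is unaffected → [m].
/b/ (between /m/ and /o/): no rule targets it → [b].
/o/ (between /b/ and /b/) is in the target of rule 2 but the environment (before a nasal consonant) is not met → [o].
/b/ — not in any rule's target class → [b].

[suˈpʰikũnzũmbob]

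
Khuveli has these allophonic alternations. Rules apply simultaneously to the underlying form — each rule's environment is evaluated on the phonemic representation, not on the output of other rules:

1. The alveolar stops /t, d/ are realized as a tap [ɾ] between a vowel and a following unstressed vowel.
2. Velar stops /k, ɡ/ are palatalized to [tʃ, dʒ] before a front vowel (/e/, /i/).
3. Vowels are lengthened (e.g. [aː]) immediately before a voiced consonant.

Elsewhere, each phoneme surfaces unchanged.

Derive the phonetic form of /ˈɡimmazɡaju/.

[ˈdʒiːmmaːzɡaːju]

/ɡ/ meets the environment for rule 2 (before a front vowel) → [dʒ].
/i/ — between /ɡ/ and /m/, before a voiced consonant — surfaces as [iː] (rule 3).
/a/ meets the environment for rule 3 (before a voiced consonant) → [aː].
/ɡ/ (between /z/ and /a/) is in the target of rule 2 but the environment (before a front vowel) is not met → [ɡ].
/a/ meets the environment for rule 3 (before a voiced consonant) → [aː].
/u/ (word-final): rule 3 targets it, but not before a voiced consonant → unchanged [u].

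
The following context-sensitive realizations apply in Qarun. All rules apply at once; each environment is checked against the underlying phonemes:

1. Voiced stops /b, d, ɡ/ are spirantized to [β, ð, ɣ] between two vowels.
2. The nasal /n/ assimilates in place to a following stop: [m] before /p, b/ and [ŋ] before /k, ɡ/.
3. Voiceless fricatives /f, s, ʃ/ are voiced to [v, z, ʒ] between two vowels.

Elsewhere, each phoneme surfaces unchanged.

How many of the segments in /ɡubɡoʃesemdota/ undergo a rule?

Segments that undergo a rule: /ʃ/ → [ʒ] (rule 3); /s/ → [z] (rule 3).
All other segments surface unchanged.

2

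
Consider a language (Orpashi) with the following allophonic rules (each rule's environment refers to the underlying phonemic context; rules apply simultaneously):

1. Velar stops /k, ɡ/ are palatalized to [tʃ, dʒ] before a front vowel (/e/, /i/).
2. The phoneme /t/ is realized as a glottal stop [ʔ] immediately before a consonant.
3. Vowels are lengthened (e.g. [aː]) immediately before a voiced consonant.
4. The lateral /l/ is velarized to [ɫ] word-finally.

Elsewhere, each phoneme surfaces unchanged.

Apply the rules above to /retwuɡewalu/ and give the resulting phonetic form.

/r/ (word-initial) is unaffected → [r].
/e/ (between /r/ and /t/) fails the environment for rule 3, so it stays [e].
Rule 2 applies to /t/ (between /e/ and /w/: immediately before a consonant) → [ʔ].
/w/ — not in any rule's target class → [w].
/u/ (between /w/ and /ɡ/): before a voiced consonant, so rule 3 applies → [uː].
/ɡ/ — between /u/ and /e/, before a front vowel — surfaces as [dʒ] (rule 1).
/e/ (between /ɡ/ and /w/) occurs before a voiced consonant → [eː] by rule 3.
/w/ (between /e/ and /a/) is unaffected → [w].
Rule 3 applies to /a/ (between /w/ and /l/: before a voiced consonant) → [aː].
/l/ — between /a/ and /u/; rule 4 does not apply here → [l].
/u/ — word-final; rule 3 does not apply here → [u].

[reʔwuːdʒeːwaːlu]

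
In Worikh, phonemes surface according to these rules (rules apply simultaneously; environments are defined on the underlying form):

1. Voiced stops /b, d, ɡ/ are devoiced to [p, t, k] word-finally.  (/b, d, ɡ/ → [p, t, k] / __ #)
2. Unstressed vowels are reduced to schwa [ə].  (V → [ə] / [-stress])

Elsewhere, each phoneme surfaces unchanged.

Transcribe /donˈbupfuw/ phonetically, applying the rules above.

/d/ (word-initial): rule 1 targets it, but not word-finally → unchanged [d].
Rule 2 applies to /o/ (between /d/ and /n/: in an unstressed syllable) → [ə].
/n/ stays [n].
/b/ (between /n/ and /u/): rule 1 targets it, but not word-finally → unchanged [b].
/u/ — between /b/ and /p/; rule 2 does not apply here → [u].
/p/ (between /u/ and /f/): no rule targets it → [p].
/f/ (between /p/ and /u/): no rule targets it → [f].
/u/ (between /f/ and /w/): in an unstressed syllable, so rule 2 applies → [ə].
/w/ (word-final) is unaffected → [w].

[dənˈbupfəw]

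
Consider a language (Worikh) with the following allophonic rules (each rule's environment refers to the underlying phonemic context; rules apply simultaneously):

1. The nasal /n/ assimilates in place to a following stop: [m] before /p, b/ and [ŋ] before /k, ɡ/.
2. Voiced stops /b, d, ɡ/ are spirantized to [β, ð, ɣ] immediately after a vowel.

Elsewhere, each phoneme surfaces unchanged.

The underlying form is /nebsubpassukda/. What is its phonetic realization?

/n/ (word-initial) is in the target of rule 1 but the environment (before a labial or velar stop) is not met → [n].
/e/ (between /n/ and /b/) is unaffected → [e].
Rule 2 applies to /b/ (between /e/ and /s/: immediately after a vowel) → [β].
/s/ (between /b/ and /u/): no rule targets it → [s].
/u/ (between /s/ and /b/): no rule targets it → [u].
/b/ (between /u/ and /p/): immediately after a vowel, so rule 2 applies → [β].
/p/ (between /b/ and /a/) is unaffected → [p].
/a/ stays [a].
/s/ — not in any rule's target class → [s].
/s/ (between /s/ and /u/): no rule targets it → [s].
/u/ — not in any rule's target class → [u].
/k/ stays [k].
/d/ — between /k/ and /a/; rule 2 does not apply here → [d].
/a/ (word-final) is unaffected → [a].

[neβsuβpassukda]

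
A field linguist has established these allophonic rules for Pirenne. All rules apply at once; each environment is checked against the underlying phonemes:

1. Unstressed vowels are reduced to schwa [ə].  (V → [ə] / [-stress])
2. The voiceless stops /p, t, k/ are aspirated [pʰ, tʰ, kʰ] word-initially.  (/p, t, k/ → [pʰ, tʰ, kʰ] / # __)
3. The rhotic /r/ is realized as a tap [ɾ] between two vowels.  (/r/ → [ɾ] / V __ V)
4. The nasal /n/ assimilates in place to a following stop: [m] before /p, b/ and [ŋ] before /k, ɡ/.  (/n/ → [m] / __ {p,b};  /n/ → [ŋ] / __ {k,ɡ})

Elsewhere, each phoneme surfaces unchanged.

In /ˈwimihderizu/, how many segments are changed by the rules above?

5

Segments that undergo a rule: /i/ → [ə] (rule 1); /e/ → [ə] (rule 1); /r/ → [ɾ] (rule 3); /i/ → [ə] (rule 1); /u/ → [ə] (rule 1).
All other segments surface unchanged.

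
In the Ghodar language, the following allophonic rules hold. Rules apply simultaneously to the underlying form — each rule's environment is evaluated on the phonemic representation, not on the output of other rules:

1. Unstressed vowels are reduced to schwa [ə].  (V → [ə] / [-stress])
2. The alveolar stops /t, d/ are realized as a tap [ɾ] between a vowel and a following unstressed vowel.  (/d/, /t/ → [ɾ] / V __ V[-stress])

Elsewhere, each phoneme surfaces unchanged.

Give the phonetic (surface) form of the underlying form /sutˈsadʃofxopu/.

/s/ (word-initial) is unaffected → [s].
/u/ — between /s/ and /t/, in an unstressed syllable — surfaces as [ə] (rule 1).
/t/ (between /u/ and /s/) fails the environment for rule 2, so it stays [t].
/s/ (between /t/ and /a/): no rule targets it → [s].
/a/ (between /s/ and /d/) is in the target of rule 1 but the environment (in an unstressed syllable) is not met → [a].
/d/ — between /a/ and /ʃ/; rule 2 does not apply here → [d].
/ʃ/ (between /d/ and /o/) is unaffected → [ʃ].
/o/ (between /ʃ/ and /f/): in an unstressed syllable, so rule 1 applies → [ə].
/f/ (between /o/ and /x/) is unaffected → [f].
/x/ (between /f/ and /o/): no rule targets it → [x].
Rule 1 applies to /o/ (between /x/ and /p/: in an unstressed syllable) → [ə].
/p/ — not in any rule's target class → [p].
Rule 1 applies to /u/ (word-final: in an unstressed syllable) → [ə].

[sətˈsadʃəfxəpə]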